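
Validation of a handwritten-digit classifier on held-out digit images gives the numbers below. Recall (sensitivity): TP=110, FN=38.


Recall = TP/(TP+FN)
= 110/(110+38)
= 110/148 = 74.32%

74.32%


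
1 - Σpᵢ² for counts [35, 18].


Probabilities: [35/53, 18/53] ≈ [0.6604, 0.3396]
Σpᵢ² = (1225 + 324)/53² = 1549/2809
Gini = 1 - Σpᵢ² = 1 - 1549/2809 = 0.4486

0.4486


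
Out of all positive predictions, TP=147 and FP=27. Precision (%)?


Precision = TP/(TP+FP)
= 147/(147+27)
= 147/174 = 84.48%

84.48%


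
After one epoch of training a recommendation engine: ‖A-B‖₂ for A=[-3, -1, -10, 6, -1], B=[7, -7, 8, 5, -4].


d = √((-3-7)² + (-1+ 7)² + (-10-8)² + (6-5)² + (-1+ 4)²)
  = √(100 + 36 + 324 + 1 + 9)
  = √470 = 21.6795

21.6795


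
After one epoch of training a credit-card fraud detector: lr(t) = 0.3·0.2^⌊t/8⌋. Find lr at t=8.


n_drops = ⌊8/8⌋ = 1
lr = 0.3·0.2^1 = 0.3·0.2 = 0.06

0.06


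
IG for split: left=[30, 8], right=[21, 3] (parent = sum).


Parent = [51, 11], H_parent = 0.6744
H_left = 0.7425 (n=38), H_right = 0.5436 (n=24)
H_children = (38/62)·0.7425 + (24/62)·0.5436 = 0.6655
IG = 0.6744 - 0.6655 = 0.0089

0.0089


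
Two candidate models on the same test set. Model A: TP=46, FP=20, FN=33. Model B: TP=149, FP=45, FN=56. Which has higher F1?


Model A: P=46/66=0.697, R=46/79=0.5823, F1=2PR/(P+R)=2TP/(2TP+FP+FN)=92/145=0.6345
Model B: P=149/194=0.768, R=149/205=0.7268, F1=2PR/(P+R)=2TP/(2TP+FP+FN)=298/399=0.7469
0.6345 < 0.7469 → Model B

Model B


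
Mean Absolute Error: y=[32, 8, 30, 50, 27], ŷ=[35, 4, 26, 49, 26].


Absolute errors: |32-35|=3, |8-4|=4, |30-26|=4, |50-49|=1, |27-26|=1
Sum = 13
MAE = 13/5 = 13/5

13/5


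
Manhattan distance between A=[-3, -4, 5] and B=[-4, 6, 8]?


d = |-3+ 4| + |-4-6| + |5-8|
  = 1 + 10 + 3
  = 14

14


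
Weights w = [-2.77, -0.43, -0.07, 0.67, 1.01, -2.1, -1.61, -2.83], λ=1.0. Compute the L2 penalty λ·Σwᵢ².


‖w‖₂² = (-2.77)² + (-0.43)² + (-0.07)² + (0.67)² + (1.01)² + (-2.1)² + (-1.61)² + (-2.83)²
     = 7.6729 + 0.1849 + 0.0049 + 0.4489 + 1.0201 + 4.41 + 2.5921 + 8.0089
     = 24.3427
λ·‖w‖₂² = 1.0·24.3427 = 24.3427

24.3427


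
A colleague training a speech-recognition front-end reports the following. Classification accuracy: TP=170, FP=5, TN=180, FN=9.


Accuracy = (TP+TN)/(TP+TN+FP+FN)
= (170+180)/(364)
= 350/364 = 96.15%

96.15%


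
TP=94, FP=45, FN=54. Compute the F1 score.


Precision = 94/139 = 0.6763
Recall = 94/148 = 0.6351
F1 = 2·P·R/(P+R) = 2·TP/(2·TP+FP+FN) = 188/(188+45+54) = 188/287 = 0.6551

0.6551


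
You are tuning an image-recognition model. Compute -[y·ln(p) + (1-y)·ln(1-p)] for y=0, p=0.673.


BCE = -[y·ln(p) + (1-y)·ln(1-p)]
= -0 - 1·ln(1-0.673)
= -ln(0.327) = 1.1178

1.1178


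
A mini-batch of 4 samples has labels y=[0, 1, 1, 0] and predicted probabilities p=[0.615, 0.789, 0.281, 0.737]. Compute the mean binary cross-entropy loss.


L[0] = -ln(1-0.615) = -ln(0.385) = 0.9545
L[1] = -ln(0.789) = 0.237
L[2] = -ln(0.281) = 1.2694
L[3] = -ln(1-0.737) = -ln(0.263) = 1.3356
mean = (0.9545 + 0.237 + 1.2694 + 1.3356)/4 = 0.9491

0.9491


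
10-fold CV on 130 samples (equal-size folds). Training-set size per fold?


Fold size = 130/10 = 13
Training per fold = 130 - 13 = 117

117


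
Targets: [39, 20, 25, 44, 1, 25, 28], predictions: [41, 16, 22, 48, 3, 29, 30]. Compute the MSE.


Squared errors: (39-41)²=4, (20-16)²=16, (25-22)²=9, (44-48)²=16, (1-3)²=4, (25-29)²=16, (28-30)²=4
Sum = 69
MSE = 69/7 = 69/7

69/7


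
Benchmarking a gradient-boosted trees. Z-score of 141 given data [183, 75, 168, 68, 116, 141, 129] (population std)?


μ = 125.7143, σ = 40.1985
z = (141 - 125.7143)/40.1985 = 0.3803

0.3803


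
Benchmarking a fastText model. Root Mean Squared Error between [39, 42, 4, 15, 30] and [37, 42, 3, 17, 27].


MSE = 18/5 = 3.6
RMSE = √(18/5) = 1.8974

1.8974


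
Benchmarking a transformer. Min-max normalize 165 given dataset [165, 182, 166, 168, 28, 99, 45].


min=28, max=182
(165-28)/(182-28) = 137/154 = 0.8896

0.8896


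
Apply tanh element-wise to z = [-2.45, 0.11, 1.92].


tanh(-2.45) = -0.9852
tanh(0.11) = 0.1096
tanh(1.92) = 0.9579
result = [-0.9852, 0.1096, 0.9579]

[-0.9852, 0.1096, 0.9579]


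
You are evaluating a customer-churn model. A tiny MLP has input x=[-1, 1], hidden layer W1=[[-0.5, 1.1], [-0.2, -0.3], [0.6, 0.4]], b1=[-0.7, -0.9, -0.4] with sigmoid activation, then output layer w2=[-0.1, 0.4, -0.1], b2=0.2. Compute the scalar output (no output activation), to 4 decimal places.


z1[0] = (-0.5)·(-1) + (1.1)·(1) - 0.7 = 0.9
z1[1] = (-0.2)·(-1) + (-0.3)·(1) - 0.9 = -1.0
z1[2] = (0.6)·(-1) + (0.4)·(1) - 0.4 = -0.6
h = sigmoid(z1) = [0.7109, 0.2689, 0.3543]
output = (-0.1)·(0.7109) + (0.4)·(0.2689) + (-0.1)·(0.3543) + 0.2 = 0.201

0.201


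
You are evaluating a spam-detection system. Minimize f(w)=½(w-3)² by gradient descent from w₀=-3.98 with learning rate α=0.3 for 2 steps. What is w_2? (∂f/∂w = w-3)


step 1: grad = -3.98-3 = -6.98; w = -3.98 - 0.3·(-6.98) = -1.886
step 2: grad = -1.886-3 = -4.886; w = -1.886 - 0.3·(-4.886) = -0.4202

-0.4202


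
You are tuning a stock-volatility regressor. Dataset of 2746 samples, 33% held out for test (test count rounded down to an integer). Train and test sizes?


Test = ⌊2746·33/100⌋ = 906
Train = 2746 - 906 = 1840

Train: 1840, Test: 906


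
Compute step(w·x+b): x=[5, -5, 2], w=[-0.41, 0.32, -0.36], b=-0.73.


z = (5)·(-0.41) + (-5)·(0.32) + (2)·(-0.36) - 0.73
  = -5.1
step(z) = 0 (z<0)

0


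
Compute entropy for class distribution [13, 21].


Probabilities: [13/34, 21/34] ≈ [0.3824, 0.6176]
H = -((13/34)·log₂(13/34) + (21/34)·log₂(21/34))
  = 0.9597 bits

0.9597 bits


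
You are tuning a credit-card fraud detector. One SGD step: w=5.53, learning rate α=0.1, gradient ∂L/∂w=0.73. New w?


w_new = w - α·∇
= 5.53 - 0.1·0.73
= 5.53 - 0.073
= 5.457

5.457


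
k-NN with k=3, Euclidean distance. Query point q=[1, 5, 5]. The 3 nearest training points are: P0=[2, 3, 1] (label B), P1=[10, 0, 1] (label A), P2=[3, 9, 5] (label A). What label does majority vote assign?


d(q,P0) = 4.5826  (label B)
d(q,P1) = 11.0454  (label A)
d(q,P2) = 4.4721  (label A)
Votes: A=2, B=1
Majority → A

A


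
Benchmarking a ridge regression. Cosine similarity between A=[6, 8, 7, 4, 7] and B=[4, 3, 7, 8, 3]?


A·B = 6·4 + 8·3 + 7·7 + 4·8 + 7·3 = 150
‖A‖ = √214 = 14.6287, ‖B‖ = √147 = 12.1244
cos = 150/(√214·√147) = 150/√31458 = 0.8457

0.8457


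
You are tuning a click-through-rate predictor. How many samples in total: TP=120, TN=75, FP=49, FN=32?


Total = TP + TN + FP + FN
= 120 + 75 + 49 + 32
= 276
(Predicted positive: 169, predicted negative: 107)

276


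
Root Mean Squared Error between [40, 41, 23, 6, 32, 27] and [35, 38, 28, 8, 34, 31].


MSE = 83/6 = 13.8333
RMSE = √(83/6) = 3.7193

3.7193


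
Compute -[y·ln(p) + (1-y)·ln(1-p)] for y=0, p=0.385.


BCE = -[y·ln(p) + (1-y)·ln(1-p)]
= -0 - 1·ln(1-0.385)
= -ln(0.615) = 0.4861

0.4861


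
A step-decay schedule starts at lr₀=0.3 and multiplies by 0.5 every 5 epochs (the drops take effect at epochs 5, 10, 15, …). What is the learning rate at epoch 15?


n_drops = ⌊15/5⌋ = 3
lr = 0.3·0.5^3 = 0.3·0.125 = 0.0375

0.0375


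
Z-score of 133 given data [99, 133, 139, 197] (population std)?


μ = 142, σ = 35.2278
z = (133 - 142)/35.2278 = -0.2555

-0.2555


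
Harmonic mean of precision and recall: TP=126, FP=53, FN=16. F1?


Precision = 126/179 = 0.7039
Recall = 126/142 = 0.8873
F1 = 2·P·R/(P+R) = 2·TP/(2·TP+FP+FN) = 252/(252+53+16) = 252/321 = 0.785

0.785


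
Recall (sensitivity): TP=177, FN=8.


Recall = TP/(TP+FN)
= 177/(177+8)
= 177/185 = 95.68%

95.68%


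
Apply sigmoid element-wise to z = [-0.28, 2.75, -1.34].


σ(-0.28) = 1/(1+e^0.28) = 0.4305
σ(2.75) = 1/(1+e^-2.75) = 0.9399
σ(-1.34) = 1/(1+e^1.34) = 0.2075
result = [0.4305, 0.9399, 0.2075]

[0.4305, 0.9399, 0.2075]


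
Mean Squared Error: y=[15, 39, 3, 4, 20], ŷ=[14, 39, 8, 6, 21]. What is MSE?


Squared errors: (15-14)²=1, (39-39)²=0, (3-8)²=25, (4-6)²=4, (20-21)²=1
Sum = 31
MSE = 31/5 = 31/5

31/5


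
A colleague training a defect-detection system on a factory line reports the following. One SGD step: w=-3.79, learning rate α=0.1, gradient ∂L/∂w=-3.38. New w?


w_new = w - α·∇
= -3.79 - 0.1·-3.38
= -3.79 + 0.338
= -3.452

-3.452


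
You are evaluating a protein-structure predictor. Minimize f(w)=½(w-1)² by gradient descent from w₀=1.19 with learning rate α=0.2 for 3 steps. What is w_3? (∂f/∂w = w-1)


step 1: grad = 1.19-1 = 0.19; w = 1.19 - 0.2·(0.19) = 1.152
step 2: grad = 1.152-1 = 0.152; w = 1.152 - 0.2·(0.152) = 1.1216
step 3: grad = 1.1216-1 = 0.1216; w = 1.1216 - 0.2·(0.1216) = 1.09728

1.09728


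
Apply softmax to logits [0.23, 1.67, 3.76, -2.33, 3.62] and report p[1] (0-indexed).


Exponentials: e^0.23=1.2586, e^1.67=5.3122, e^3.76=42.9484, e^-2.33=0.0973, e^3.62=37.3376
Sum = 86.9541
Softmax = [0.0145, 0.0611, 0.4939, 0.0011, 0.4294]
p[1] = 5.3122/86.9541 = 0.0611

0.0611


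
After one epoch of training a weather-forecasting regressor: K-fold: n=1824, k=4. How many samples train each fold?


Fold size = 1824/4 = 456
Training per fold = 1824 - 456 = 1368

1368


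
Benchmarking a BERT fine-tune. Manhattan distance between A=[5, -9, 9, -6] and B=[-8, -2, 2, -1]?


d = |5+ 8| + |-9+ 2| + |9-2| + |-6+ 1|
  = 13 + 7 + 7 + 5
  = 32

32


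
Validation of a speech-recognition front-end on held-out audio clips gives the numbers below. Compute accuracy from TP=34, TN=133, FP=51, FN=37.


Accuracy = (TP+TN)/(TP+TN+FP+FN)
= (34+133)/(255)
= 167/255 = 65.49%

65.49%


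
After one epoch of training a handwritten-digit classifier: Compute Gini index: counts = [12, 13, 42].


Probabilities: [12/67, 13/67, 42/67] ≈ [0.1791, 0.194, 0.6269]
Σpᵢ² = (144 + 169 + 1764)/67² = 2077/4489
Gini = 1 - Σpᵢ² = 1 - 2077/4489 = 0.5373

0.5373


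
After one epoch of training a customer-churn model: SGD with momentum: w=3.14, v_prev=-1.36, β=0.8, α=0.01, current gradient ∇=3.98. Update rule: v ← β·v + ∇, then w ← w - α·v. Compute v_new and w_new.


v_new = 0.8·-1.36 + 3.98 = -1.088 + 3.98 = 2.892
w_new = 3.14 - 0.01·2.892 = 3.14 - 0.02892 = 3.11108

v_new=2.892, w_new=3.11108


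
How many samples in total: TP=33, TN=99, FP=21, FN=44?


Total = TP + TN + FP + FN
= 33 + 99 + 21 + 44
= 197
(Predicted positive: 54, predicted negative: 143)

197


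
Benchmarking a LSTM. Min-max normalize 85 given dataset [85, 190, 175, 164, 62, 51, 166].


min=51, max=190
(85-51)/(190-51) = 34/139 = 0.2446

0.2446


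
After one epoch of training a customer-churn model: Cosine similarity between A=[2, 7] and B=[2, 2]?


A·B = 2·2 + 7·2 = 18
‖A‖ = √53 = 7.2801, ‖B‖ = √8 = 2.8284
cos = 18/(√53·√8) = 18/√424 = 0.8742

0.8742


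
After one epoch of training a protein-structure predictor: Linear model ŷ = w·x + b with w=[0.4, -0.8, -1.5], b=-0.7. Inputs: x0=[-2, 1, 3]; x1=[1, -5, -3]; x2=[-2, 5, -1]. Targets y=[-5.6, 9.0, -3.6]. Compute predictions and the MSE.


ŷ0 = (0.4)·(-2) + (-0.8)·(1) + (-1.5)·(3) - 0.7 = -6.8
ŷ1 = (0.4)·(1) + (-0.8)·(-5) + (-1.5)·(-3) - 0.7 = 8.2
ŷ2 = (0.4)·(-2) + (-0.8)·(5) + (-1.5)·(-1) - 0.7 = -4.0
errors² = [1.44, 0.64, 0.16]
MSE = 2.2400/3 = 0.7467

0.7467


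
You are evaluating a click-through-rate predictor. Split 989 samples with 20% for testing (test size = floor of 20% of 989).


Test = ⌊989·20/100⌋ = 197
Train = 989 - 197 = 792

Train: 792, Test: 197


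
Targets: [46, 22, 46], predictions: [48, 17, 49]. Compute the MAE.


Absolute errors: |46-48|=2, |22-17|=5, |46-49|=3
Sum = 10
MAE = 10/3 = 10/3

10/3


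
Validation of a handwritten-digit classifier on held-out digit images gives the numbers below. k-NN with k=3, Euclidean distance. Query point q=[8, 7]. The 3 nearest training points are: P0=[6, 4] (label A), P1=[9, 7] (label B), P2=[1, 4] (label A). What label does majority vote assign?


d(q,P0) = 3.6056  (label A)
d(q,P1) = 1.0  (label B)
d(q,P2) = 7.6158  (label A)
Votes: A=2, B=1
Majority → A

A


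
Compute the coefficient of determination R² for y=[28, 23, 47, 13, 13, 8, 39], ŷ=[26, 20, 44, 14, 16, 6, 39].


ȳ = 24.4286
SS_res = Σ(y-ŷ)² = 36
SS_tot = Σ(y-ȳ)² = 1267.71
R² = 1 - SS_res/SS_tot = 1 - 0.0284 = 0.9716

0.9716


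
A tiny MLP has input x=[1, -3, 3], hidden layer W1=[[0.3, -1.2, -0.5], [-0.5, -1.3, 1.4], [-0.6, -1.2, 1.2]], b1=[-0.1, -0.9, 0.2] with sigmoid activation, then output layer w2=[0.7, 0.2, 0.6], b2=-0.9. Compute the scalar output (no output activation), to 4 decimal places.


z1[0] = (0.3)·(1) + (-1.2)·(-3) + (-0.5)·(3) - 0.1 = 2.3
z1[1] = (-0.5)·(1) + (-1.3)·(-3) + (1.4)·(3) - 0.9 = 6.7
z1[2] = (-0.6)·(1) + (-1.2)·(-3) + (1.2)·(3) + 0.2 = 6.8
h = sigmoid(z1) = [0.9089, 0.9988, 0.9989]
output = (0.7)·(0.9089) + (0.2)·(0.9988) + (0.6)·(0.9989) - 0.9 = 0.5353

0.5353


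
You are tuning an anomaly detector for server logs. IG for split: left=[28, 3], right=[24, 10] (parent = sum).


Parent = [52, 13], H_parent = 0.7219
H_left = 0.4587 (n=31), H_right = 0.874 (n=34)
H_children = (31/65)·0.4587 + (34/65)·0.874 = 0.6759
IG = 0.7219 - 0.6759 = 0.046

0.046


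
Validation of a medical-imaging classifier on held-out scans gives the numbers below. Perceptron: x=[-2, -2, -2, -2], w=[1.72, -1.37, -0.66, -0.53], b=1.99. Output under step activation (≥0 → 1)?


z = (-2)·(1.72) + (-2)·(-1.37) + (-2)·(-0.66) + (-2)·(-0.53) + 1.99
  = 3.67
step(z) = 1 (z≥0)

1


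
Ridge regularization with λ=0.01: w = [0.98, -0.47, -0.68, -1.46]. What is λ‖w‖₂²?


‖w‖₂² = (0.98)² + (-0.47)² + (-0.68)² + (-1.46)²
     = 0.9604 + 0.2209 + 0.4624 + 2.1316
     = 3.7753
λ·‖w‖₂² = 0.01·3.7753 = 0.037753

0.037753


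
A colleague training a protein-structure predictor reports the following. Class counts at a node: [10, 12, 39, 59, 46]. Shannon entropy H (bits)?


Probabilities: [10/166, 12/166, 39/166, 59/166, 46/166] ≈ [0.0602, 0.0723, 0.2349, 0.3554, 0.2771]
H = -((10/166)·log₂(10/166) + (12/166)·log₂(12/166) + (39/166)·log₂(39/166) + (59/166)·log₂(59/166) + (46/166)·log₂(46/166))
  = 2.0526 bits

2.0526 bits


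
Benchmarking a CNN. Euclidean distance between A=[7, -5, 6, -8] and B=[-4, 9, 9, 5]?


d = √((7+ 4)² + (-5-9)² + (6-9)² + (-8-5)²)
  = √(121 + 196 + 9 + 169)
  = √495 = 22.2486

22.2486


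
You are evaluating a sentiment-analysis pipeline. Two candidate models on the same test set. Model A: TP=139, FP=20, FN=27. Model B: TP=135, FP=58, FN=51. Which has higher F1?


Model A: P=139/159=0.8742, R=139/166=0.8373, F1=2PR/(P+R)=2TP/(2TP+FP+FN)=278/325=0.8554
Model B: P=135/193=0.6995, R=135/186=0.7258, F1=2PR/(P+R)=2TP/(2TP+FP+FN)=270/379=0.7124
0.8554 > 0.7124 → Model A

Model A


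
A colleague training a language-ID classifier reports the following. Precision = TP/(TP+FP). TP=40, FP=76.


Precision = TP/(TP+FP)
= 40/(40+76)
= 40/116 = 34.48%

34.48%


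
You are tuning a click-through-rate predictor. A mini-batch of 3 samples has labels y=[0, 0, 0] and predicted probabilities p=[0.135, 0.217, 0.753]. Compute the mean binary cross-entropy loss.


L[0] = -ln(1-0.135) = -ln(0.865) = 0.145
L[1] = -ln(1-0.217) = -ln(0.783) = 0.2446
L[2] = -ln(1-0.753) = -ln(0.247) = 1.3984
mean = (0.145 + 0.2446 + 1.3984)/3 = 0.596

0.596


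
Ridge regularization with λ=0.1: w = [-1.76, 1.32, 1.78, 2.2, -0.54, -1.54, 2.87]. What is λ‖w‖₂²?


‖w‖₂² = (-1.76)² + (1.32)² + (1.78)² + (2.2)² + (-0.54)² + (-1.54)² + (2.87)²
     = 3.0976 + 1.7424 + 3.1684 + 4.84 + 0.2916 + 2.3716 + 8.2369
     = 23.7485
λ·‖w‖₂² = 0.1·23.7485 = 2.37485

2.37485


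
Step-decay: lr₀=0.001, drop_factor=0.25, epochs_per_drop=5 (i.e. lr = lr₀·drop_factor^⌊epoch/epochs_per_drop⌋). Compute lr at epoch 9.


n_drops = ⌊9/5⌋ = 1
lr = 0.001·0.25^1 = 0.001·0.25 = 0.00025

0.00025


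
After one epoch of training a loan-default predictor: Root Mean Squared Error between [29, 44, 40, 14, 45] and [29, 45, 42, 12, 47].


MSE = 13/5 = 2.6
RMSE = √(13/5) = 1.6125

1.6125


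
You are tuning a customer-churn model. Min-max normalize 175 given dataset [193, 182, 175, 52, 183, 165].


min=52, max=193
(175-52)/(193-52) = 123/141 = 0.8723

0.8723


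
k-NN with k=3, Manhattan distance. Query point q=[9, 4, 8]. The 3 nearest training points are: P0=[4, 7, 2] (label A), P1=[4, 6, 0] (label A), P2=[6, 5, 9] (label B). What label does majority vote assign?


d(q,P0) = 14  (label A)
d(q,P1) = 15  (label A)
d(q,P2) = 5  (label B)
Votes: A=2, B=1
Majority → A

A


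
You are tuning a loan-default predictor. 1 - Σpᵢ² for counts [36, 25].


Probabilities: [36/61, 25/61] ≈ [0.5902, 0.4098]
Σpᵢ² = (1296 + 625)/61² = 1921/3721
Gini = 1 - Σpᵢ² = 1 - 1921/3721 = 0.4837

0.4837


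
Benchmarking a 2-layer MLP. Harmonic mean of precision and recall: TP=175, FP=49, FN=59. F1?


Precision = 175/224 = 0.7812
Recall = 175/234 = 0.7479
F1 = 2·P·R/(P+R) = 2·TP/(2·TP+FP+FN) = 350/(350+49+59) = 350/458 = 0.7642

0.7642


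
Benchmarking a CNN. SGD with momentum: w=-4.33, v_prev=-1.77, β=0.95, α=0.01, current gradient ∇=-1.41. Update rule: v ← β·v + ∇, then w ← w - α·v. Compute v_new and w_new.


v_new = 0.95·-1.77 - 1.41 = -1.6815 - 1.41 = -3.0915
w_new = -4.33 - 0.01·-3.0915 = -4.33 + 0.030915 = -4.299085

v_new=-3.0915, w_new=-4.299085


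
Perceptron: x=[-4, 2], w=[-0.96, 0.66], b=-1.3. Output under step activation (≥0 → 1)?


z = (-4)·(-0.96) + (2)·(0.66) - 1.3
  = 3.86
step(z) = 1 (z≥0)

1


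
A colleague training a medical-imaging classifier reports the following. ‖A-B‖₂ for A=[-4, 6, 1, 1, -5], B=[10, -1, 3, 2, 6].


d = √((-4-10)² + (6+ 1)² + (1-3)² + (1-2)² + (-5-6)²)
  = √(196 + 49 + 4 + 1 + 121)
  = √371 = 19.2614

19.2614


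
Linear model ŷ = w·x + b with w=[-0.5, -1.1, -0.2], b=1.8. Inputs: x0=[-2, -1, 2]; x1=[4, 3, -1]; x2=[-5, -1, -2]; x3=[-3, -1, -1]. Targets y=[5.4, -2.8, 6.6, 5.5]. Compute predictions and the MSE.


ŷ0 = (-0.5)·(-2) + (-1.1)·(-1) + (-0.2)·(2) + 1.8 = 3.5
ŷ1 = (-0.5)·(4) + (-1.1)·(3) + (-0.2)·(-1) + 1.8 = -3.3
ŷ2 = (-0.5)·(-5) + (-1.1)·(-1) + (-0.2)·(-2) + 1.8 = 5.8
ŷ3 = (-0.5)·(-3) + (-1.1)·(-1) + (-0.2)·(-1) + 1.8 = 4.6
errors² = [3.61, 0.25, 0.64, 0.81]
MSE = 5.3100/4 = 1.3275

1.3275


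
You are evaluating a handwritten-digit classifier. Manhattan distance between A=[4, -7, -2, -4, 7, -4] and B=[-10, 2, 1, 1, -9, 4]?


d = |4+ 10| + |-7-2| + |-2-1| + |-4-1| + |7+ 9| + |-4-4|
  = 14 + 9 + 3 + 5 + 16 + 8
  = 55

55


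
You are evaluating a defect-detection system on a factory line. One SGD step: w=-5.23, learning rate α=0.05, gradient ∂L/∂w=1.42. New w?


w_new = w - α·∇
= -5.23 - 0.05·1.42
= -5.23 - 0.071
= -5.301

-5.301


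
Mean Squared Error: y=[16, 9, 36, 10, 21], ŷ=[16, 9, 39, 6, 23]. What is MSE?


Squared errors: (16-16)²=0, (9-9)²=0, (36-39)²=9, (10-6)²=16, (21-23)²=4
Sum = 29
MSE = 29/5 = 29/5

29/5


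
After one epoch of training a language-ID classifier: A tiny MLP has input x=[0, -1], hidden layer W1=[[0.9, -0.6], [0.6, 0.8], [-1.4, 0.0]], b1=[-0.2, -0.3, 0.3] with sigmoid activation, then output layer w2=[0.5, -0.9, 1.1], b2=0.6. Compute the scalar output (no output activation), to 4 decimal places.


z1[0] = (0.9)·(0) + (-0.6)·(-1) - 0.2 = 0.4
z1[1] = (0.6)·(0) + (0.8)·(-1) - 0.3 = -1.1
z1[2] = (-1.4)·(0) + (0.0)·(-1) + 0.3 = 0.3
h = sigmoid(z1) = [0.5987, 0.2497, 0.5744]
output = (0.5)·(0.5987) + (-0.9)·(0.2497) + (1.1)·(0.5744) + 0.6 = 1.3065

1.3065


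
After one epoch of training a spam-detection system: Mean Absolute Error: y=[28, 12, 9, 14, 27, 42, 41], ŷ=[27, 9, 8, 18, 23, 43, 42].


Absolute errors: |28-27|=1, |12-9|=3, |9-8|=1, |14-18|=4, |27-23|=4, |42-43|=1, |41-42|=1
Sum = 15
MAE = 15/7 = 15/7

15/7


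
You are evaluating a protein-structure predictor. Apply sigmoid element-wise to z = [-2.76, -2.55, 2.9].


σ(-2.76) = 1/(1+e^2.76) = 0.0595
σ(-2.55) = 1/(1+e^2.55) = 0.0724
σ(2.9) = 1/(1+e^-2.9) = 0.9478
result = [0.0595, 0.0724, 0.9478]

[0.0595, 0.0724, 0.9478]


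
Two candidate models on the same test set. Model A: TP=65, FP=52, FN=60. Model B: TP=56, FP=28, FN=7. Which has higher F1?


Model A: P=65/117=0.5556, R=65/125=0.52, F1=2PR/(P+R)=2TP/(2TP+FP+FN)=130/242=0.5372
Model B: P=56/84=0.6667, R=56/63=0.8889, F1=2PR/(P+R)=2TP/(2TP+FP+FN)=112/147=0.7619
0.5372 < 0.7619 → Model B

Model B


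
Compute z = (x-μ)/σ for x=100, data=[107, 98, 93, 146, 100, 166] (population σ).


μ = 118.3333, σ = 27.56
z = (100 - 118.3333)/27.56 = -0.6652

-0.6652


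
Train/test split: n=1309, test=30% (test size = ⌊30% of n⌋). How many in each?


Test = ⌊1309·30/100⌋ = 392
Train = 1309 - 392 = 917

Train: 917, Test: 392


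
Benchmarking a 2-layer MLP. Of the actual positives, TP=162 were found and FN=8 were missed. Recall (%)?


Recall = TP/(TP+FN)
= 162/(162+8)
= 162/170 = 95.29%

95.29%


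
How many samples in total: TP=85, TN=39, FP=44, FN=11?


Total = TP + TN + FP + FN
= 85 + 39 + 44 + 11
= 179
(Predicted positive: 129, predicted negative: 50)

179


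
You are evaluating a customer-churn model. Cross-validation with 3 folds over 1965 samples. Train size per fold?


Fold size = 1965/3 = 655
Training per fold = 1965 - 655 = 1310

1310


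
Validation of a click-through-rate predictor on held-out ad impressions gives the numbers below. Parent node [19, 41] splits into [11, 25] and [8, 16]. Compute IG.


Parent = [19, 41], H_parent = 0.9007
H_left = 0.888 (n=36), H_right = 0.9183 (n=24)
H_children = (36/60)·0.888 + (24/60)·0.9183 = 0.9001
IG = 0.9007 - 0.9001 = 0.0006

0.0006


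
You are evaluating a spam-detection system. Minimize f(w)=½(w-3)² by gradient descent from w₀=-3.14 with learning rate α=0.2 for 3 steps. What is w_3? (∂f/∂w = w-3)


step 1: grad = -3.14-3 = -6.14; w = -3.14 - 0.2·(-6.14) = -1.912
step 2: grad = -1.912-3 = -4.912; w = -1.912 - 0.2·(-4.912) = -0.9296
step 3: grad = -0.9296-3 = -3.9296; w = -0.9296 - 0.2·(-3.9296) = -0.14368

-0.14368


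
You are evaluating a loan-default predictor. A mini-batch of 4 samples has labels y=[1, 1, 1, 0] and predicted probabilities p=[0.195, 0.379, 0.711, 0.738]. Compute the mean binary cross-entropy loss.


L[0] = -ln(0.195) = 1.6348
L[1] = -ln(0.379) = 0.9702
L[2] = -ln(0.711) = 0.3411
L[3] = -ln(1-0.738) = -ln(0.262) = 1.3394
mean = (1.6348 + 0.9702 + 0.3411 + 1.3394)/4 = 1.0714

1.0714


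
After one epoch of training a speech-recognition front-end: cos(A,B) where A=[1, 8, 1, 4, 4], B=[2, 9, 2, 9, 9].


A·B = 1·2 + 8·9 + 1·2 + 4·9 + 4·9 = 148
‖A‖ = √98 = 9.8995, ‖B‖ = √251 = 15.843
cos = 148/(√98·√251) = 148/√24598 = 0.9437

0.9437


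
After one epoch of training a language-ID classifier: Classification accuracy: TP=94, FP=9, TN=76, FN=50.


Accuracy = (TP+TN)/(TP+TN+FP+FN)
= (94+76)/(229)
= 170/229 = 74.24%

74.24%


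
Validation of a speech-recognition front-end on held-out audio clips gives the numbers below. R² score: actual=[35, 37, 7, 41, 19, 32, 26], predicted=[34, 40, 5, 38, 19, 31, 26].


ȳ = 28.1429
SS_res = Σ(y-ŷ)² = 24
SS_tot = Σ(y-ȳ)² = 840.86
R² = 1 - SS_res/SS_tot = 1 - 0.0285 = 0.9715

0.9715


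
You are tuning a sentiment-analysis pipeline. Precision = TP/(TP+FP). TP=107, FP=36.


Precision = TP/(TP+FP)
= 107/(107+36)
= 107/143 = 74.83%

74.83%


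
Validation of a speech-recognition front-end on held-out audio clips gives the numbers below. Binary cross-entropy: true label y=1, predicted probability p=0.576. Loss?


BCE = -[y·ln(p) + (1-y)·ln(1-p)]
= -1·ln(0.576) - 0
= -ln(0.576) = 0.5516

0.5516


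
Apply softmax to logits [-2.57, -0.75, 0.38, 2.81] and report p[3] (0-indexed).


Exponentials: e^-2.57=0.0765, e^-0.75=0.4724, e^0.38=1.4623, e^2.81=16.6099
Sum = 18.6211
Softmax = [0.0041, 0.0254, 0.0785, 0.892]
p[3] = 16.6099/18.6211 = 0.892

0.892


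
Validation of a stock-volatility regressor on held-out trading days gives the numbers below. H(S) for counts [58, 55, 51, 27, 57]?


Probabilities: [58/248, 55/248, 51/248, 27/248, 57/248] ≈ [0.2339, 0.2218, 0.2056, 0.1089, 0.2298]
H = -((58/248)·log₂(58/248) + (55/248)·log₂(55/248) + (51/248)·log₂(51/248) + (27/248)·log₂(27/248) + (57/248)·log₂(57/248))
  = 2.2772 bits

2.2772 bits


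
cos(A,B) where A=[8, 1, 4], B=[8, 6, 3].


A·B = 8·8 + 1·6 + 4·3 = 82
‖A‖ = √81 = 9, ‖B‖ = √109 = 10.4403
cos = 82/(√81·√109) = 82/√8829 = 0.8727

0.8727


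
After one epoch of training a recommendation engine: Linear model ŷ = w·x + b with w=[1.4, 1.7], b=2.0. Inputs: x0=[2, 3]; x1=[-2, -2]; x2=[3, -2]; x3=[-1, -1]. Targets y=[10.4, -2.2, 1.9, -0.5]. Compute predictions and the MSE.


ŷ0 = (1.4)·(2) + (1.7)·(3) + 2.0 = 9.9
ŷ1 = (1.4)·(-2) + (1.7)·(-2) + 2.0 = -4.2
ŷ2 = (1.4)·(3) + (1.7)·(-2) + 2.0 = 2.8
ŷ3 = (1.4)·(-1) + (1.7)·(-1) + 2.0 = -1.1
errors² = [0.25, 4.0, 0.81, 0.36]
MSE = 5.4200/4 = 1.355

1.355


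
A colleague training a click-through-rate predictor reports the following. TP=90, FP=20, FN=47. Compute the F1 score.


Precision = 90/110 = 0.8182
Recall = 90/137 = 0.6569
F1 = 2·P·R/(P+R) = 2·TP/(2·TP+FP+FN) = 180/(180+20+47) = 180/247 = 0.7287

0.7287


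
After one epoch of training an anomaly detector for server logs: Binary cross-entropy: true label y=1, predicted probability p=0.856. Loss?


BCE = -[y·ln(p) + (1-y)·ln(1-p)]
= -1·ln(0.856) - 0
= -ln(0.856) = 0.1555

0.1555


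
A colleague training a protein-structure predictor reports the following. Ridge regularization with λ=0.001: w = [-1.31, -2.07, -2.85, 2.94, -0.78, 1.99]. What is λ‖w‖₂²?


‖w‖₂² = (-1.31)² + (-2.07)² + (-2.85)² + (2.94)² + (-0.78)² + (1.99)²
     = 1.7161 + 4.2849 + 8.1225 + 8.6436 + 0.6084 + 3.9601
     = 27.3356
λ·‖w‖₂² = 0.001·27.3356 = 0.027336

0.027336


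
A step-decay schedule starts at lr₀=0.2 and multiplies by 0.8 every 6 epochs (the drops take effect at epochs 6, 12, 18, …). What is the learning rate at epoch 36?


n_drops = ⌊36/6⌋ = 6
lr = 0.2·0.8^6 = 0.2·0.262144 = 0.0524288

0.0524288


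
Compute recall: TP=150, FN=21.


Recall = TP/(TP+FN)
= 150/(150+21)
= 150/171 = 87.72%

87.72%


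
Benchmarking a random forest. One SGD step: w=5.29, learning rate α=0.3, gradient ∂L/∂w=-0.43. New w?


w_new = w - α·∇
= 5.29 - 0.3·-0.43
= 5.29 + 0.129
= 5.419

5.419


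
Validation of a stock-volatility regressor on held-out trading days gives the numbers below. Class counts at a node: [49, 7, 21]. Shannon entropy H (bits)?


Probabilities: [49/77, 7/77, 21/77] ≈ [0.6364, 0.0909, 0.2727]
H = -((49/77)·log₂(49/77) + (7/77)·log₂(7/77) + (21/77)·log₂(21/77))
  = 1.2407 bits

1.2407 bits


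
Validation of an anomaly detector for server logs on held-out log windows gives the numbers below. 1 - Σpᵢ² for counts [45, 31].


Probabilities: [45/76, 31/76] ≈ [0.5921, 0.4079]
Σpᵢ² = (2025 + 961)/76² = 2986/5776
Gini = 1 - Σpᵢ² = 1 - 2986/5776 = 0.483

0.483


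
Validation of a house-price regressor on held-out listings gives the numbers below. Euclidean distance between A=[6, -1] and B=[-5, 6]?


d = √((6+ 5)² + (-1-6)²)
  = √(121 + 49)
  = √170 = 13.0384

13.0384


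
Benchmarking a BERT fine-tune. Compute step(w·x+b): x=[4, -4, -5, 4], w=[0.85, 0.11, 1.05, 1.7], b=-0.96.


z = (4)·(0.85) + (-4)·(0.11) + (-5)·(1.05) + (4)·(1.7) - 0.96
  = 3.55
step(z) = 1 (z≥0)

1


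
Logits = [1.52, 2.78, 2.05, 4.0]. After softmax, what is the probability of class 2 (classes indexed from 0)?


Exponentials: e^1.52=4.5722, e^2.78=16.119, e^2.05=7.7679, e^4.0=54.5982
Sum = 83.0573
Softmax = [0.055, 0.1941, 0.0935, 0.6574]
p[2] = 7.7679/83.0573 = 0.0935

0.0935


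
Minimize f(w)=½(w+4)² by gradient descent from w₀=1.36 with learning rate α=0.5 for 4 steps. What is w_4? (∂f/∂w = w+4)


step 1: grad = 1.36+4 = 5.36; w = 1.36 - 0.5·(5.36) = -1.32
step 2: grad = -1.32+4 = 2.68; w = -1.32 - 0.5·(2.68) = -2.66
step 3: grad = -2.66+4 = 1.34; w = -2.66 - 0.5·(1.34) = -3.33
step 4: grad = -3.33+4 = 0.67; w = -3.33 - 0.5·(0.67) = -3.665

-3.665


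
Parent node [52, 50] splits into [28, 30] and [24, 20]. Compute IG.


Parent = [52, 50], H_parent = 0.9997
H_left = 0.9991 (n=58), H_right = 0.994 (n=44)
H_children = (58/102)·0.9991 + (44/102)·0.994 = 0.9969
IG = 0.9997 - 0.9969 = 0.0028

0.0028


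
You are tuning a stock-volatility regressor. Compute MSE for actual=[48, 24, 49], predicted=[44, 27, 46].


Squared errors: (48-44)²=16, (24-27)²=9, (49-46)²=9
Sum = 34
MSE = 34/3 = 34/3

34/3


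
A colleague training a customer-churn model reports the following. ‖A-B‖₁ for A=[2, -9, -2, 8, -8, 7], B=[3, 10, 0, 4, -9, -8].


d = |2-3| + |-9-10| + |-2-0| + |8-4| + |-8+ 9| + |7+ 8|
  = 1 + 19 + 2 + 4 + 1 + 15
  = 42

42


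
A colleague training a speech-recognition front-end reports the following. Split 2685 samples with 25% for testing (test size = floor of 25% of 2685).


Test = ⌊2685·25/100⌋ = 671
Train = 2685 - 671 = 2014

Train: 2014, Test: 671


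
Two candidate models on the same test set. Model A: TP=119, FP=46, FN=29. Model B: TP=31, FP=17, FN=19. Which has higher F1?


Model A: P=119/165=0.7212, R=119/148=0.8041, F1=2PR/(P+R)=2TP/(2TP+FP+FN)=238/313=0.7604
Model B: P=31/48=0.6458, R=31/50=0.62, F1=2PR/(P+R)=2TP/(2TP+FP+FN)=62/98=0.6327
0.7604 > 0.6327 → Model A

Model A


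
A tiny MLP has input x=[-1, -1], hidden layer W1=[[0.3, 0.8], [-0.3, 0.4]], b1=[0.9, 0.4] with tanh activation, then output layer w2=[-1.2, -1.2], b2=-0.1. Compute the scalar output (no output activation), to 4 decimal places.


z1[0] = (0.3)·(-1) + (0.8)·(-1) + 0.9 = -0.2
z1[1] = (-0.3)·(-1) + (0.4)·(-1) + 0.4 = 0.3
h = tanh(z1) = [-0.1974, 0.2913]
output = (-1.2)·(-0.1974) + (-1.2)·(0.2913) - 0.1 = -0.2127

-0.2127


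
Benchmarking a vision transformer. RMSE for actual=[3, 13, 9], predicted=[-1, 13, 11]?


MSE = 20/3 = 6.6667
RMSE = √(20/3) = 2.582

2.582


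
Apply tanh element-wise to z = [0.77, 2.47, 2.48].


tanh(0.77) = 0.6469
tanh(2.47) = 0.9858
tanh(2.48) = 0.9861
result = [0.6469, 0.9858, 0.9861]

[0.6469, 0.9858, 0.9861]


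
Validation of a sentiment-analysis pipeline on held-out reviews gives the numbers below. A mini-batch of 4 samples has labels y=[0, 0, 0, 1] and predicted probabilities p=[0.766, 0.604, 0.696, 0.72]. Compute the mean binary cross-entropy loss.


L[0] = -ln(1-0.766) = -ln(0.234) = 1.4524
L[1] = -ln(1-0.604) = -ln(0.396) = 0.9263
L[2] = -ln(1-0.696) = -ln(0.304) = 1.1907
L[3] = -ln(0.72) = 0.3285
mean = (1.4524 + 0.9263 + 1.1907 + 0.3285)/4 = 0.9745

0.9745


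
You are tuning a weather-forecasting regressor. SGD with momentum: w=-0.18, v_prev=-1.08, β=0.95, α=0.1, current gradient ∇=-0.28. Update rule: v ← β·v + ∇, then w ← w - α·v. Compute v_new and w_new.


v_new = 0.95·-1.08 - 0.28 = -1.026 - 0.28 = -1.306
w_new = -0.18 - 0.1·-1.306 = -0.18 + 0.1306 = -0.0494

v_new=-1.306, w_new=-0.0494


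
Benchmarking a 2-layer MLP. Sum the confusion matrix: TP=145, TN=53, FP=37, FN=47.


Total = TP + TN + FP + FN
= 145 + 53 + 37 + 47
= 282
(Predicted positive: 182, predicted negative: 100)

282


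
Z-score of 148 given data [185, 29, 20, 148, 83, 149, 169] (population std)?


μ = 111.8571, σ = 62.6063
z = (148 - 111.8571)/62.6063 = 0.5773

0.5773


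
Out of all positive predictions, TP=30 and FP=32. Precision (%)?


Precision = TP/(TP+FP)
= 30/(30+32)
= 30/62 = 48.39%

48.39%


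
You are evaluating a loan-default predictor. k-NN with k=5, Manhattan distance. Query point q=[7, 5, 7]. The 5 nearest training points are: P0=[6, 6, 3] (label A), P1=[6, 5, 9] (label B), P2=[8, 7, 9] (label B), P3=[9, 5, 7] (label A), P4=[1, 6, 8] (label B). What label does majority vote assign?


d(q,P0) = 6  (label A)
d(q,P1) = 3  (label B)
d(q,P2) = 5  (label B)
d(q,P3) = 2  (label A)
d(q,P4) = 8  (label B)
Votes: A=2, B=3
Majority → B

B


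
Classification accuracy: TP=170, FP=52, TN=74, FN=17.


Accuracy = (TP+TN)/(TP+TN+FP+FN)
= (170+74)/(313)
= 244/313 = 77.96%

77.96%


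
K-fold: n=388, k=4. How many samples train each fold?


Fold size = 388/4 = 97
Training per fold = 388 - 97 = 291

291


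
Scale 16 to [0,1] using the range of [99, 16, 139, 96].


min=16, max=139
(16-16)/(139-16) = 0/123 = 0.0

0.0


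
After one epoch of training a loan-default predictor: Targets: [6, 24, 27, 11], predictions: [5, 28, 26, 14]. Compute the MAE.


Absolute errors: |6-5|=1, |24-28|=4, |27-26|=1, |11-14|=3
Sum = 9
MAE = 9/4 = 9/4

9/4


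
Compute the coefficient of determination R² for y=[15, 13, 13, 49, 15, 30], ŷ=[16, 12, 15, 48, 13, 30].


ȳ = 22.5
SS_res = Σ(y-ŷ)² = 11
SS_tot = Σ(y-ȳ)² = 1051.5
R² = 1 - SS_res/SS_tot = 1 - 0.0105 = 0.9895

0.9895


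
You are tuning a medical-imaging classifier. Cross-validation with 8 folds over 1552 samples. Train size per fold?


Fold size = 1552/8 = 194
Training per fold = 1552 - 194 = 1358

1358


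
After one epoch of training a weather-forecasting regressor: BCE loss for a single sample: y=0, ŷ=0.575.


BCE = -[y·ln(p) + (1-y)·ln(1-p)]
= -0 - 1·ln(1-0.575)
= -ln(0.425) = 0.8557

0.8557


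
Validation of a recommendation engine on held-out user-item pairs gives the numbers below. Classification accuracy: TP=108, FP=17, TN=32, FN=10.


Accuracy = (TP+TN)/(TP+TN+FP+FN)
= (108+32)/(167)
= 140/167 = 83.83%

83.83%


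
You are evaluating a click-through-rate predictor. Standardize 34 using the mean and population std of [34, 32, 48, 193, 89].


μ = 79.2, σ = 60.4827
z = (34 - 79.2)/60.4827 = -0.7473

-0.7473


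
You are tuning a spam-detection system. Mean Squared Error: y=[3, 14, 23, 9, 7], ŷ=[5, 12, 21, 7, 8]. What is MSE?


Squared errors: (3-5)²=4, (14-12)²=4, (23-21)²=4, (9-7)²=4, (7-8)²=1
Sum = 17
MSE = 17/5 = 17/5

17/5


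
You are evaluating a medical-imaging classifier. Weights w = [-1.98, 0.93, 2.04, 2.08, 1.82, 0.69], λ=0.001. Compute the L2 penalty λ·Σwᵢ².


‖w‖₂² = (-1.98)² + (0.93)² + (2.04)² + (2.08)² + (1.82)² + (0.69)²
     = 3.9204 + 0.8649 + 4.1616 + 4.3264 + 3.3124 + 0.4761
     = 17.0618
λ·‖w‖₂² = 0.001·17.0618 = 0.017062

0.017062


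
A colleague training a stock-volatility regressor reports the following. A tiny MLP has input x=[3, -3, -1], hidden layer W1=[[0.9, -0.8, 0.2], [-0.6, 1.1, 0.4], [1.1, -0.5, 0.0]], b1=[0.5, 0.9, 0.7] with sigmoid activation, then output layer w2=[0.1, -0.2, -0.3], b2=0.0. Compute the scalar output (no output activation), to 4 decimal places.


z1[0] = (0.9)·(3) + (-0.8)·(-3) + (0.2)·(-1) + 0.5 = 5.4
z1[1] = (-0.6)·(3) + (1.1)·(-3) + (0.4)·(-1) + 0.9 = -4.6
z1[2] = (1.1)·(3) + (-0.5)·(-3) + (0.0)·(-1) + 0.7 = 5.5
h = sigmoid(z1) = [0.9955, 0.01, 0.9959]
output = (0.1)·(0.9955) + (-0.2)·(0.01) + (-0.3)·(0.9959) + 0.0 = -0.2012

-0.2012


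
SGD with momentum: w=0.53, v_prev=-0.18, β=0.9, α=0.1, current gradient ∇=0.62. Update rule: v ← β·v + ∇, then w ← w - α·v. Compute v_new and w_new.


v_new = 0.9·-0.18 + 0.62 = -0.162 + 0.62 = 0.458
w_new = 0.53 - 0.1·0.458 = 0.53 - 0.0458 = 0.4842

v_new=0.458, w_new=0.4842


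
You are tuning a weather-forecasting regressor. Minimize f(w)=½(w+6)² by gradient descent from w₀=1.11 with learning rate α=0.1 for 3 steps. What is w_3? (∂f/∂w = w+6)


step 1: grad = 1.11+6 = 7.11; w = 1.11 - 0.1·(7.11) = 0.399
step 2: grad = 0.399+6 = 6.399; w = 0.399 - 0.1·(6.399) = -0.2409
step 3: grad = -0.2409+6 = 5.7591; w = -0.2409 - 0.1·(5.7591) = -0.81681

-0.81681


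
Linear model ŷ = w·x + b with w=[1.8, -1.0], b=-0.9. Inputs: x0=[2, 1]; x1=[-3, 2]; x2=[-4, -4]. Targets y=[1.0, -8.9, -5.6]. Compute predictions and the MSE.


ŷ0 = (1.8)·(2) + (-1.0)·(1) - 0.9 = 1.7
ŷ1 = (1.8)·(-3) + (-1.0)·(2) - 0.9 = -8.3
ŷ2 = (1.8)·(-4) + (-1.0)·(-4) - 0.9 = -4.1
errors² = [0.49, 0.36, 2.25]
MSE = 3.1000/3 = 1.0333

1.0333


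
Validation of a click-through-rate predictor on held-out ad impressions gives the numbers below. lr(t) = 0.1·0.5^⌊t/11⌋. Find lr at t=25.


n_drops = ⌊25/11⌋ = 2
lr = 0.1·0.5^2 = 0.1·0.25 = 0.025

0.025


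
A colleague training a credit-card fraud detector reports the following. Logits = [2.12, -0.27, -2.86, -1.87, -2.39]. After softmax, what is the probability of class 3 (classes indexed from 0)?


Exponentials: e^2.12=8.3311, e^-0.27=0.7634, e^-2.86=0.0573, e^-1.87=0.1541, e^-2.39=0.0916
Sum = 9.3975
Softmax = [0.8865, 0.0812, 0.0061, 0.0164, 0.0098]
p[3] = 0.1541/9.3975 = 0.0164

0.0164


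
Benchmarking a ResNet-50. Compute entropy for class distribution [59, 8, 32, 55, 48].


Probabilities: [59/202, 8/202, 32/202, 55/202, 48/202] ≈ [0.2921, 0.0396, 0.1584, 0.2723, 0.2376]
H = -((59/202)·log₂(59/202) + (8/202)·log₂(8/202) + (32/202)·log₂(32/202) + (55/202)·log₂(55/202) + (48/202)·log₂(48/202))
  = 2.1279 bits

2.1279 bits


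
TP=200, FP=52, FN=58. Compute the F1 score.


Precision = 200/252 = 0.7937
Recall = 200/258 = 0.7752
F1 = 2·P·R/(P+R) = 2·TP/(2·TP+FP+FN) = 400/(400+52+58) = 400/510 = 0.7843

0.7843


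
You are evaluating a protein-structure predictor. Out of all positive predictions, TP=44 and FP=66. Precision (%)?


Precision = TP/(TP+FP)
= 44/(44+66)
= 44/110 = 40.0%

40.0%


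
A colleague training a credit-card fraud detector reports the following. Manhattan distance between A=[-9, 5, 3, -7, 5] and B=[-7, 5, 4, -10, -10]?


d = |-9+ 7| + |5-5| + |3-4| + |-7+ 10| + |5+ 10|
  = 2 + 0 + 1 + 3 + 15
  = 21

21


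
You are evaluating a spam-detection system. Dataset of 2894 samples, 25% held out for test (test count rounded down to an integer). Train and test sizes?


Test = ⌊2894·25/100⌋ = 723
Train = 2894 - 723 = 2171

Train: 2171, Test: 723


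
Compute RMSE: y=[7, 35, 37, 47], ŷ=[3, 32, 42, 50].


MSE = 59/4 = 14.75
RMSE = √(59/4) = 3.8406

3.8406


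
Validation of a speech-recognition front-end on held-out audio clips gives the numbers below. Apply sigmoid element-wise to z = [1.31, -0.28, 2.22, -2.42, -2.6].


σ(1.31) = 1/(1+e^-1.31) = 0.7875
σ(-0.28) = 1/(1+e^0.28) = 0.4305
σ(2.22) = 1/(1+e^-2.22) = 0.902
σ(-2.42) = 1/(1+e^2.42) = 0.0817
σ(-2.6) = 1/(1+e^2.6) = 0.0691
result = [0.7875, 0.4305, 0.902, 0.0817, 0.0691]

[0.7875, 0.4305, 0.902, 0.0817, 0.0691]


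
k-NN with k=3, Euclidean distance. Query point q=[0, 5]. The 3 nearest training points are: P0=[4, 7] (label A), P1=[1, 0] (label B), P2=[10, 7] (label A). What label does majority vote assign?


d(q,P0) = 4.4721  (label A)
d(q,P1) = 5.099  (label B)
d(q,P2) = 10.198  (label A)
Votes: A=2, B=1
Majority → A

A


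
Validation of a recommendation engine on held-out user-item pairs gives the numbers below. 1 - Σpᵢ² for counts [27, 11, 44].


Probabilities: [27/82, 11/82, 44/82] ≈ [0.3293, 0.1341, 0.5366]
Σpᵢ² = (729 + 121 + 1936)/82² = 2786/6724
Gini = 1 - Σpᵢ² = 1 - 2786/6724 = 0.5857

0.5857


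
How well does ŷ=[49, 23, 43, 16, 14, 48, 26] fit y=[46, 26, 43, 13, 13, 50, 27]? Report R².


ȳ = 31.1429
SS_res = Σ(y-ŷ)² = 33
SS_tot = Σ(y-ȳ)² = 1418.86
R² = 1 - SS_res/SS_tot = 1 - 0.0233 = 0.9767

0.9767
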